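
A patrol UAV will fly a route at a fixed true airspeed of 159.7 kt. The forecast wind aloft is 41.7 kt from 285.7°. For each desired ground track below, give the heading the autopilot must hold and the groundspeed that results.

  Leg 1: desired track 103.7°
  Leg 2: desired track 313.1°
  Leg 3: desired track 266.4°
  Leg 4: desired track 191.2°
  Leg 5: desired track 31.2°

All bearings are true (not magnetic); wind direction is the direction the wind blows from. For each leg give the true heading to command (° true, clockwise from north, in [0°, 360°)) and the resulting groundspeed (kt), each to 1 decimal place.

Leg 1: desired track 103.7°; wind correction -0.5° → command heading 103.2°, groundspeed 201.4 kt
Leg 2: desired track 313.1°; wind correction -6.9° → command heading 306.2°, groundspeed 121.5 kt
Leg 3: desired track 266.4°; wind correction +5.0° → command heading 271.4°, groundspeed 119.7 kt
Leg 4: desired track 191.2°; wind correction +15.1° → command heading 206.3°, groundspeed 157.5 kt
Leg 5: desired track 31.2°; wind correction -14.6° → command heading 16.6°, groundspeed 165.7 kt

Leg 1: heading=103.2°, groundspeed=201.4 kt
Leg 2: heading=306.2°, groundspeed=121.5 kt
Leg 3: heading=271.4°, groundspeed=119.7 kt
Leg 4: heading=206.3°, groundspeed=157.5 kt
Leg 5: heading=16.6°, groundspeed=165.7 kt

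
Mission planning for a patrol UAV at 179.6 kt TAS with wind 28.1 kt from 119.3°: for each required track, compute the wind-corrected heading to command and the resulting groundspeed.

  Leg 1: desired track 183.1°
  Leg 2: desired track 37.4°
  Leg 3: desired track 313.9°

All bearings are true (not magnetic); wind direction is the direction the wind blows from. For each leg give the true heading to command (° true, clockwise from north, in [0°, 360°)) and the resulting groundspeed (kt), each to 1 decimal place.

Leg 1: heading=175.0°, groundspeed=165.4 kt
Leg 2: heading=46.3°, groundspeed=173.5 kt
Leg 3: heading=316.2°, groundspeed=206.7 kt

Leg 1: desired track 183.1°; wind correction -8.1° → command heading 175.0°, groundspeed 165.4 kt
Leg 2: desired track 37.4°; wind correction +8.9° → command heading 46.3°, groundspeed 173.5 kt
Leg 3: desired track 313.9°; wind correction +2.3° → command heading 316.2°, groundspeed 206.7 kt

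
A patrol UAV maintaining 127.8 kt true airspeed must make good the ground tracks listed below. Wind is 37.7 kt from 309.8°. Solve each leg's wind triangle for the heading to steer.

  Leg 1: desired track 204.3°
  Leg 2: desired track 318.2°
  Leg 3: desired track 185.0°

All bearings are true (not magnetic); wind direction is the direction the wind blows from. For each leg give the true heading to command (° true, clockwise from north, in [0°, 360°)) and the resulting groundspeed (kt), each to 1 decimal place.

Leg 1: desired track 204.3°; wind correction +16.5° → command heading 220.8°, groundspeed 132.6 kt
Leg 2: desired track 318.2°; wind correction -2.5° → command heading 315.7°, groundspeed 90.4 kt
Leg 3: desired track 185.0°; wind correction +14.0° → command heading 199.0°, groundspeed 145.5 kt

Leg 1: heading=220.8°, groundspeed=132.6 kt
Leg 2: heading=315.7°, groundspeed=90.4 kt
Leg 3: heading=199.0°, groundspeed=145.5 kt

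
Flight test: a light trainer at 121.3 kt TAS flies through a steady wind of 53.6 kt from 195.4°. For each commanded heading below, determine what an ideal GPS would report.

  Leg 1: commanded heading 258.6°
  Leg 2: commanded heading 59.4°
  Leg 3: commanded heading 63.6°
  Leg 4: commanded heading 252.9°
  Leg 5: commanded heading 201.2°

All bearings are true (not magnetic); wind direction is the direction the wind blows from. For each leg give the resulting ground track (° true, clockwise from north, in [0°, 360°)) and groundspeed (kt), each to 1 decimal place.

Leg 1: heading 258.6°; drift +26.2° → track 284.8°, groundspeed 108.3 kt
Leg 2: heading 59.4°; drift -13.1° → track 46.3°, groundspeed 164.1 kt
Leg 3: heading 63.6°; drift -14.3° → track 49.3°, groundspeed 162.0 kt
Leg 4: heading 252.9°; drift +26.0° → track 278.9°, groundspeed 103.0 kt
Leg 5: heading 201.2°; drift +4.6° → track 205.8°, groundspeed 68.2 kt

Leg 1: track=284.8°, groundspeed=108.3 kt
Leg 2: track=46.3°, groundspeed=164.1 kt
Leg 3: track=49.3°, groundspeed=162.0 kt
Leg 4: track=278.9°, groundspeed=103.0 kt
Leg 5: track=205.8°, groundspeed=68.2 kt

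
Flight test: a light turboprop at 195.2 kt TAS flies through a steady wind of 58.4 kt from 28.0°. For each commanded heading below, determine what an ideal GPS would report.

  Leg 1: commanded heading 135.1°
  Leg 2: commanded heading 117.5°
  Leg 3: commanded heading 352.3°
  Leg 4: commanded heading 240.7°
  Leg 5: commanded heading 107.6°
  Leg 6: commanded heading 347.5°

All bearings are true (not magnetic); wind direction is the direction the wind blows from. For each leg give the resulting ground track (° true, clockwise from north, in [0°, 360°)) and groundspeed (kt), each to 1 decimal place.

Leg 1: heading 135.1°; drift +14.7° → track 149.8°, groundspeed 219.6 kt
Leg 2: heading 117.5°; drift +16.7° → track 134.2°, groundspeed 203.3 kt
Leg 3: heading 352.3°; drift -13.0° → track 339.3°, groundspeed 151.7 kt
Leg 4: heading 240.7°; drift -7.4° → track 233.3°, groundspeed 246.4 kt
Leg 5: heading 107.6°; drift +17.3° → track 124.9°, groundspeed 193.4 kt
Leg 6: heading 347.5°; drift -14.1° → track 333.4°, groundspeed 155.5 kt

Leg 1: track=149.8°, groundspeed=219.6 kt
Leg 2: track=134.2°, groundspeed=203.3 kt
Leg 3: track=339.3°, groundspeed=151.7 kt
Leg 4: track=233.3°, groundspeed=246.4 kt
Leg 5: track=124.9°, groundspeed=193.4 kt
Leg 6: track=333.4°, groundspeed=155.5 kt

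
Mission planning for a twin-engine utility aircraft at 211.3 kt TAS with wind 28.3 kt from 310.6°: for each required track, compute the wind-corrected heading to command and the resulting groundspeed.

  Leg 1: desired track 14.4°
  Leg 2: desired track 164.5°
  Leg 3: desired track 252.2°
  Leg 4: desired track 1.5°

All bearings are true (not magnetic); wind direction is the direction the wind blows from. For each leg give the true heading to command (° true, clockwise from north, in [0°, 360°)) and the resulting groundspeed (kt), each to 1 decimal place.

Leg 1: heading=7.5°, groundspeed=197.3 kt
Leg 2: heading=168.8°, groundspeed=234.2 kt
Leg 3: heading=258.8°, groundspeed=195.1 kt
Leg 4: heading=355.5°, groundspeed=192.3 kt

Leg 1: desired track 14.4°; wind correction -6.9° → command heading 7.5°, groundspeed 197.3 kt
Leg 2: desired track 164.5°; wind correction +4.3° → command heading 168.8°, groundspeed 234.2 kt
Leg 3: desired track 252.2°; wind correction +6.6° → command heading 258.8°, groundspeed 195.1 kt
Leg 4: desired track 1.5°; wind correction -6.0° → command heading 355.5°, groundspeed 192.3 kt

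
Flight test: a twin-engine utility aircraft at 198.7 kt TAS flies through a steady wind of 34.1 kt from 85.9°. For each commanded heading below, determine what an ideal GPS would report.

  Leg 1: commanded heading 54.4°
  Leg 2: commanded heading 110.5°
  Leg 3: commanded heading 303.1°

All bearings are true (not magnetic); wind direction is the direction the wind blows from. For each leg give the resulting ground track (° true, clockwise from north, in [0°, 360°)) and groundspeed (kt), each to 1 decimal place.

Leg 1: track=48.4°, groundspeed=170.6 kt
Leg 2: track=115.3°, groundspeed=168.3 kt
Leg 3: track=297.9°, groundspeed=226.8 kt

Leg 1: heading 54.4°; drift -6.0° → track 48.4°, groundspeed 170.6 kt
Leg 2: heading 110.5°; drift +4.8° → track 115.3°, groundspeed 168.3 kt
Leg 3: heading 303.1°; drift -5.2° → track 297.9°, groundspeed 226.8 kt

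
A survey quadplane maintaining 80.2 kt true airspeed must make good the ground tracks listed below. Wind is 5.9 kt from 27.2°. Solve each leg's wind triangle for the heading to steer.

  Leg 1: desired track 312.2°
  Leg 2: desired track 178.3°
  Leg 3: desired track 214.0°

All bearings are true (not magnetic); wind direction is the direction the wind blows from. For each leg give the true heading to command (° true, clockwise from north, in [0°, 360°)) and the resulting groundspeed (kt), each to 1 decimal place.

Leg 1: heading=316.3°, groundspeed=78.5 kt
Leg 2: heading=176.3°, groundspeed=85.3 kt
Leg 3: heading=214.5°, groundspeed=86.1 kt

Leg 1: desired track 312.2°; wind correction +4.1° → command heading 316.3°, groundspeed 78.5 kt
Leg 2: desired track 178.3°; wind correction -2.0° → command heading 176.3°, groundspeed 85.3 kt
Leg 3: desired track 214.0°; wind correction +0.5° → command heading 214.5°, groundspeed 86.1 kt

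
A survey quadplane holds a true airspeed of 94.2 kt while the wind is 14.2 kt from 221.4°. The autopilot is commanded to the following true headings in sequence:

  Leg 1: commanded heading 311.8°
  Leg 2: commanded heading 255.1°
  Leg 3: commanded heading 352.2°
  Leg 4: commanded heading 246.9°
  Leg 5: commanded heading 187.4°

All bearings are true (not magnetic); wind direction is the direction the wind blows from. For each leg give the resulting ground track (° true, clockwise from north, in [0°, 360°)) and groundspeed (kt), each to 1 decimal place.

Leg 1: track=320.4°, groundspeed=95.4 kt
Leg 2: track=260.6°, groundspeed=82.8 kt
Leg 3: track=358.1°, groundspeed=104.0 kt
Leg 4: track=251.2°, groundspeed=81.6 kt
Leg 5: track=181.9°, groundspeed=82.8 kt

Leg 1: heading 311.8°; drift +8.6° → track 320.4°, groundspeed 95.4 kt
Leg 2: heading 255.1°; drift +5.5° → track 260.6°, groundspeed 82.8 kt
Leg 3: heading 352.2°; drift +5.9° → track 358.1°, groundspeed 104.0 kt
Leg 4: heading 246.9°; drift +4.3° → track 251.2°, groundspeed 81.6 kt
Leg 5: heading 187.4°; drift -5.5° → track 181.9°, groundspeed 82.8 kt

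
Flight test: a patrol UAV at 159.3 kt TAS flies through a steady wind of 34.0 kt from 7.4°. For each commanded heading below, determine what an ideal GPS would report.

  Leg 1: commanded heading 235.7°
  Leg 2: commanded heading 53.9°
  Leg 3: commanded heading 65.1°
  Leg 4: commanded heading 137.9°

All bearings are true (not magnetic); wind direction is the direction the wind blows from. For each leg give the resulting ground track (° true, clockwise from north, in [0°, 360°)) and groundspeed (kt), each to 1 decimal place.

Leg 1: track=227.8°, groundspeed=183.7 kt
Leg 2: track=64.2°, groundspeed=138.1 kt
Leg 3: track=76.6°, groundspeed=144.0 kt
Leg 4: track=146.0°, groundspeed=183.2 kt

Leg 1: heading 235.7°; drift -7.9° → track 227.8°, groundspeed 183.7 kt
Leg 2: heading 53.9°; drift +10.3° → track 64.2°, groundspeed 138.1 kt
Leg 3: heading 65.1°; drift +11.5° → track 76.6°, groundspeed 144.0 kt
Leg 4: heading 137.9°; drift +8.1° → track 146.0°, groundspeed 183.2 kt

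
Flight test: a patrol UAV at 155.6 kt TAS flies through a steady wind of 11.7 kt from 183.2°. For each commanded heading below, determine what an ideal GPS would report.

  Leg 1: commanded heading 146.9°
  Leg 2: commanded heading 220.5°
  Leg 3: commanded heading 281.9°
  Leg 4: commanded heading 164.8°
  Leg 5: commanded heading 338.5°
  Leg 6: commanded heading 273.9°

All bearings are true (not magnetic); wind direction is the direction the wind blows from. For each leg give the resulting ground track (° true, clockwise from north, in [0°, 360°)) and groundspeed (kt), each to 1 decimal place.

Leg 1: heading 146.9°; drift -2.7° → track 144.2°, groundspeed 146.3 kt
Leg 2: heading 220.5°; drift +2.8° → track 223.3°, groundspeed 146.5 kt
Leg 3: heading 281.9°; drift +4.2° → track 286.1°, groundspeed 157.8 kt
Leg 4: heading 164.8°; drift -1.5° → track 163.3°, groundspeed 144.5 kt
Leg 5: heading 338.5°; drift +1.7° → track 340.2°, groundspeed 166.3 kt
Leg 6: heading 273.9°; drift +4.3° → track 278.2°, groundspeed 156.2 kt

Leg 1: track=144.2°, groundspeed=146.3 kt
Leg 2: track=223.3°, groundspeed=146.5 kt
Leg 3: track=286.1°, groundspeed=157.8 kt
Leg 4: track=163.3°, groundspeed=144.5 kt
Leg 5: track=340.2°, groundspeed=166.3 kt
Leg 6: track=278.2°, groundspeed=156.2 kt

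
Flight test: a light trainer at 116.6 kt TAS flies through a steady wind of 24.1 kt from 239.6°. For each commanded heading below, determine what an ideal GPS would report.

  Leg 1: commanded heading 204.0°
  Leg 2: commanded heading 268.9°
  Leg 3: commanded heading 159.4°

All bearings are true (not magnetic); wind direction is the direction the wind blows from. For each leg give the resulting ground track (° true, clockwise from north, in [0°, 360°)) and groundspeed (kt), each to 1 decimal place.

Leg 1: track=195.8°, groundspeed=98.0 kt
Leg 2: track=275.9°, groundspeed=96.3 kt
Leg 3: track=147.5°, groundspeed=115.0 kt

Leg 1: heading 204.0°; drift -8.2° → track 195.8°, groundspeed 98.0 kt
Leg 2: heading 268.9°; drift +7.0° → track 275.9°, groundspeed 96.3 kt
Leg 3: heading 159.4°; drift -11.9° → track 147.5°, groundspeed 115.0 kt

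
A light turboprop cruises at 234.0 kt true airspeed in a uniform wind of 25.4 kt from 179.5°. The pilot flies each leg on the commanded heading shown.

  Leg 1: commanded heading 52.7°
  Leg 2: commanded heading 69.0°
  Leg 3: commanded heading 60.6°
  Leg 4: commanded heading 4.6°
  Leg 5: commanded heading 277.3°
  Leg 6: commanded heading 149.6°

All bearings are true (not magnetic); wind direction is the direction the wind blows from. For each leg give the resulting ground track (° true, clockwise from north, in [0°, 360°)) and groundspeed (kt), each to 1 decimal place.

Leg 1: track=48.0°, groundspeed=250.0 kt
Leg 2: track=63.4°, groundspeed=244.1 kt
Leg 3: track=55.4°, groundspeed=247.3 kt
Leg 4: track=4.1°, groundspeed=259.3 kt
Leg 5: track=283.3°, groundspeed=238.8 kt
Leg 6: track=146.2°, groundspeed=212.4 kt

Leg 1: heading 52.7°; drift -4.7° → track 48.0°, groundspeed 250.0 kt
Leg 2: heading 69.0°; drift -5.6° → track 63.4°, groundspeed 244.1 kt
Leg 3: heading 60.6°; drift -5.2° → track 55.4°, groundspeed 247.3 kt
Leg 4: heading 4.6°; drift -0.5° → track 4.1°, groundspeed 259.3 kt
Leg 5: heading 277.3°; drift +6.0° → track 283.3°, groundspeed 238.8 kt
Leg 6: heading 149.6°; drift -3.4° → track 146.2°, groundspeed 212.4 kt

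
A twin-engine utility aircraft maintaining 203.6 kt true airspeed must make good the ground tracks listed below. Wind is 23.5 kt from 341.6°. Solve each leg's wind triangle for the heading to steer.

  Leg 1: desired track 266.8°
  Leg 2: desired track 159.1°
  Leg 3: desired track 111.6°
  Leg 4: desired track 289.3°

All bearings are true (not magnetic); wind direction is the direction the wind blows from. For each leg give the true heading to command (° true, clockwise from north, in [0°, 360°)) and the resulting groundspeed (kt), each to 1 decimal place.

Leg 1: heading=273.2°, groundspeed=196.2 kt
Leg 2: heading=158.8°, groundspeed=227.1 kt
Leg 3: heading=106.5°, groundspeed=217.9 kt
Leg 4: heading=294.5°, groundspeed=188.4 kt

Leg 1: desired track 266.8°; wind correction +6.4° → command heading 273.2°, groundspeed 196.2 kt
Leg 2: desired track 159.1°; wind correction -0.3° → command heading 158.8°, groundspeed 227.1 kt
Leg 3: desired track 111.6°; wind correction -5.1° → command heading 106.5°, groundspeed 217.9 kt
Leg 4: desired track 289.3°; wind correction +5.2° → command heading 294.5°, groundspeed 188.4 kt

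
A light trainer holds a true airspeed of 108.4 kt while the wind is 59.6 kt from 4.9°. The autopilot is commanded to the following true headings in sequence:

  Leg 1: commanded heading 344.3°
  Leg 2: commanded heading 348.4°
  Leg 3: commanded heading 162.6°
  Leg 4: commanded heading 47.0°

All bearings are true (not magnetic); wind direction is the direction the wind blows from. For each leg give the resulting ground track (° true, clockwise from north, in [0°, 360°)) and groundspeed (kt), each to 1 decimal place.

Leg 1: heading 344.3°; drift -21.7° → track 322.6°, groundspeed 56.6 kt
Leg 2: heading 348.4°; drift -18.3° → track 330.1°, groundspeed 54.0 kt
Leg 3: heading 162.6°; drift +7.9° → track 170.5°, groundspeed 165.1 kt
Leg 4: heading 47.0°; drift +31.9° → track 78.9°, groundspeed 75.6 kt

Leg 1: track=322.6°, groundspeed=56.6 kt
Leg 2: track=330.1°, groundspeed=54.0 kt
Leg 3: track=170.5°, groundspeed=165.1 kt
Leg 4: track=78.9°, groundspeed=75.6 kt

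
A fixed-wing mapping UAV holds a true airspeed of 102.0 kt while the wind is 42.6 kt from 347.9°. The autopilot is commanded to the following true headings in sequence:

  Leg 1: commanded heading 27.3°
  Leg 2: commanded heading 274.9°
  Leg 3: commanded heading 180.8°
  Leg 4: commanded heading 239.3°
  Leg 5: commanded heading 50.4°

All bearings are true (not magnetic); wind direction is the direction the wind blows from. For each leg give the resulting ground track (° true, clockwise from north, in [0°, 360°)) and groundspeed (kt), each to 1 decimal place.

Leg 1: track=48.7°, groundspeed=74.2 kt
Leg 2: track=250.4°, groundspeed=98.4 kt
Leg 3: track=177.0°, groundspeed=143.8 kt
Leg 4: track=220.0°, groundspeed=122.4 kt
Leg 5: track=75.1°, groundspeed=90.6 kt

Leg 1: heading 27.3°; drift +21.4° → track 48.7°, groundspeed 74.2 kt
Leg 2: heading 274.9°; drift -24.5° → track 250.4°, groundspeed 98.4 kt
Leg 3: heading 180.8°; drift -3.8° → track 177.0°, groundspeed 143.8 kt
Leg 4: heading 239.3°; drift -19.3° → track 220.0°, groundspeed 122.4 kt
Leg 5: heading 50.4°; drift +24.7° → track 75.1°, groundspeed 90.6 kt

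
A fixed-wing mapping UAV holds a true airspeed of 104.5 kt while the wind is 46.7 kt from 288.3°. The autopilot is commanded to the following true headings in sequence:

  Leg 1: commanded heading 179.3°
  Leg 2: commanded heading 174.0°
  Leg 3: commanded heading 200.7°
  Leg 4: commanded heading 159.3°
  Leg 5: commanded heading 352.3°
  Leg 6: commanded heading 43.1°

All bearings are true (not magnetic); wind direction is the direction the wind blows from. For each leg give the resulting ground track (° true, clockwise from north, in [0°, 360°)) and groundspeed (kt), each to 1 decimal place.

Leg 1: track=159.1°, groundspeed=127.6 kt
Leg 2: track=155.0°, groundspeed=130.8 kt
Leg 3: track=176.2°, groundspeed=112.7 kt
Leg 4: track=144.1°, groundspeed=138.7 kt
Leg 5: track=18.8°, groundspeed=93.9 kt
Leg 6: track=62.0°, groundspeed=131.1 kt

Leg 1: heading 179.3°; drift -20.2° → track 159.1°, groundspeed 127.6 kt
Leg 2: heading 174.0°; drift -19.0° → track 155.0°, groundspeed 130.8 kt
Leg 3: heading 200.7°; drift -24.5° → track 176.2°, groundspeed 112.7 kt
Leg 4: heading 159.3°; drift -15.2° → track 144.1°, groundspeed 138.7 kt
Leg 5: heading 352.3°; drift +26.5° → track 18.8°, groundspeed 93.9 kt
Leg 6: heading 43.1°; drift +18.9° → track 62.0°, groundspeed 131.1 kt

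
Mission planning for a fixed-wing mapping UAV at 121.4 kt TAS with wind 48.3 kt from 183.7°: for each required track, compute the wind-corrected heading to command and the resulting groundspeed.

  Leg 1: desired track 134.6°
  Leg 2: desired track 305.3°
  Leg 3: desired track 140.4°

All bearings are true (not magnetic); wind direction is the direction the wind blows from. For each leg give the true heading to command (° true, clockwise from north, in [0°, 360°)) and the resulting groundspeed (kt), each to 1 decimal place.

Leg 1: desired track 134.6°; wind correction +17.5° → command heading 152.1°, groundspeed 84.2 kt
Leg 2: desired track 305.3°; wind correction -19.8° → command heading 285.5°, groundspeed 139.5 kt
Leg 3: desired track 140.4°; wind correction +15.8° → command heading 156.2°, groundspeed 81.6 kt

Leg 1: heading=152.1°, groundspeed=84.2 kt
Leg 2: heading=285.5°, groundspeed=139.5 kt
Leg 3: heading=156.2°, groundspeed=81.6 kt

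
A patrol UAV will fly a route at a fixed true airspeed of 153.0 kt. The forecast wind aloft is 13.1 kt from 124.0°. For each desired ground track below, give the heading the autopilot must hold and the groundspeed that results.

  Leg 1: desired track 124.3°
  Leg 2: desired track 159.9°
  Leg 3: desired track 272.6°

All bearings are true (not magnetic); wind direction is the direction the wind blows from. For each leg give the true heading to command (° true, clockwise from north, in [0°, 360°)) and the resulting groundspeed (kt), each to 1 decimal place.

Leg 1: desired track 124.3°; wind correction +0.0° → command heading 124.3°, groundspeed 139.9 kt
Leg 2: desired track 159.9°; wind correction -2.9° → command heading 157.0°, groundspeed 142.2 kt
Leg 3: desired track 272.6°; wind correction -2.6° → command heading 270.0°, groundspeed 164.0 kt

Leg 1: heading=124.3°, groundspeed=139.9 kt
Leg 2: heading=157.0°, groundspeed=142.2 kt
Leg 3: heading=270.0°, groundspeed=164.0 kt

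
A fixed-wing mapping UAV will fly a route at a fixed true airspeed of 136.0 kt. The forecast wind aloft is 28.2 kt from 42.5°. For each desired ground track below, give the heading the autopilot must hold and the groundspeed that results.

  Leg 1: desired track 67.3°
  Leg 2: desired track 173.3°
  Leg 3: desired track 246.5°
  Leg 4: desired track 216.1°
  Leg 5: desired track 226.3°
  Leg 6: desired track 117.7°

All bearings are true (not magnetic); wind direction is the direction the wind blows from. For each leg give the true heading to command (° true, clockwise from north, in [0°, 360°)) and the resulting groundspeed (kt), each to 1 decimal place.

Leg 1: heading=62.3°, groundspeed=109.9 kt
Leg 2: heading=164.3°, groundspeed=152.7 kt
Leg 3: heading=251.3°, groundspeed=161.3 kt
Leg 4: heading=214.8°, groundspeed=164.0 kt
Leg 5: heading=227.1°, groundspeed=164.1 kt
Leg 6: heading=106.1°, groundspeed=126.0 kt

Leg 1: desired track 67.3°; wind correction -5.0° → command heading 62.3°, groundspeed 109.9 kt
Leg 2: desired track 173.3°; wind correction -9.0° → command heading 164.3°, groundspeed 152.7 kt
Leg 3: desired track 246.5°; wind correction +4.8° → command heading 251.3°, groundspeed 161.3 kt
Leg 4: desired track 216.1°; wind correction -1.3° → command heading 214.8°, groundspeed 164.0 kt
Leg 5: desired track 226.3°; wind correction +0.8° → command heading 227.1°, groundspeed 164.1 kt
Leg 6: desired track 117.7°; wind correction -11.6° → command heading 106.1°, groundspeed 126.0 kt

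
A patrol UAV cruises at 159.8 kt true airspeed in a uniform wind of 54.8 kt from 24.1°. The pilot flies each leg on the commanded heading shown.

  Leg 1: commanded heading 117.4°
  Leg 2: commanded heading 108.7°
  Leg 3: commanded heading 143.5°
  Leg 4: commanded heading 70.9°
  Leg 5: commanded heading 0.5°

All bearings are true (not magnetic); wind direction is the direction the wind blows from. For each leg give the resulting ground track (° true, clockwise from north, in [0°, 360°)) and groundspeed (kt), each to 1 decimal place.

Leg 1: track=136.0°, groundspeed=171.9 kt
Leg 2: track=128.1°, groundspeed=164.0 kt
Leg 3: track=157.8°, groundspeed=192.7 kt
Leg 4: track=89.0°, groundspeed=128.6 kt
Leg 5: track=349.2°, groundspeed=111.8 kt

Leg 1: heading 117.4°; drift +18.6° → track 136.0°, groundspeed 171.9 kt
Leg 2: heading 108.7°; drift +19.4° → track 128.1°, groundspeed 164.0 kt
Leg 3: heading 143.5°; drift +14.3° → track 157.8°, groundspeed 192.7 kt
Leg 4: heading 70.9°; drift +18.1° → track 89.0°, groundspeed 128.6 kt
Leg 5: heading 0.5°; drift -11.3° → track 349.2°, groundspeed 111.8 kt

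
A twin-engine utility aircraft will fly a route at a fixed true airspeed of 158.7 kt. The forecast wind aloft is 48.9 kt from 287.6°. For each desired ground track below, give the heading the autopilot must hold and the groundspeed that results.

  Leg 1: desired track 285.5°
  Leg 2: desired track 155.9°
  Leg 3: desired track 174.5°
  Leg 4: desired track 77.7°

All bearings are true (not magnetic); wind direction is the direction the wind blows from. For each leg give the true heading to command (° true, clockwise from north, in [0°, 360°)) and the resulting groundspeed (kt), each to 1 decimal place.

Leg 1: heading=286.1°, groundspeed=109.8 kt
Leg 2: heading=169.2°, groundspeed=187.0 kt
Leg 3: heading=191.0°, groundspeed=171.4 kt
Leg 4: heading=68.9°, groundspeed=199.2 kt

Leg 1: desired track 285.5°; wind correction +0.6° → command heading 286.1°, groundspeed 109.8 kt
Leg 2: desired track 155.9°; wind correction +13.3° → command heading 169.2°, groundspeed 187.0 kt
Leg 3: desired track 174.5°; wind correction +16.5° → command heading 191.0°, groundspeed 171.4 kt
Leg 4: desired track 77.7°; wind correction -8.8° → command heading 68.9°, groundspeed 199.2 kt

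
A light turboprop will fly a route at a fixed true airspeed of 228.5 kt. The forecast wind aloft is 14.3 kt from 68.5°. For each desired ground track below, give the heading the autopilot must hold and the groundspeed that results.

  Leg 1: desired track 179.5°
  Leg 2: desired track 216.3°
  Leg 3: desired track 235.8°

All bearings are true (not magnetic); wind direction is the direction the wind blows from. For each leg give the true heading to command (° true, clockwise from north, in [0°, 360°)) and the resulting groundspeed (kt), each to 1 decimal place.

Leg 1: heading=176.2°, groundspeed=233.2 kt
Leg 2: heading=214.4°, groundspeed=240.5 kt
Leg 3: heading=235.0°, groundspeed=242.4 kt

Leg 1: desired track 179.5°; wind correction -3.3° → command heading 176.2°, groundspeed 233.2 kt
Leg 2: desired track 216.3°; wind correction -1.9° → command heading 214.4°, groundspeed 240.5 kt
Leg 3: desired track 235.8°; wind correction -0.8° → command heading 235.0°, groundspeed 242.4 kt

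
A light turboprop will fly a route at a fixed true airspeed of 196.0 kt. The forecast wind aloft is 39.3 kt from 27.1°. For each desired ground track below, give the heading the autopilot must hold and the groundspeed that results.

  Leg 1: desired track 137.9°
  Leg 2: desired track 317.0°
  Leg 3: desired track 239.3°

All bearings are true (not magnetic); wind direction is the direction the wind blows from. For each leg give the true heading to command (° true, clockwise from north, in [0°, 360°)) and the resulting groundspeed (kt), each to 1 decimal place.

Leg 1: desired track 137.9°; wind correction -10.8° → command heading 127.1°, groundspeed 206.5 kt
Leg 2: desired track 317.0°; wind correction +10.9° → command heading 327.9°, groundspeed 179.1 kt
Leg 3: desired track 239.3°; wind correction +6.1° → command heading 245.4°, groundspeed 228.1 kt

Leg 1: heading=127.1°, groundspeed=206.5 kt
Leg 2: heading=327.9°, groundspeed=179.1 kt
Leg 3: heading=245.4°, groundspeed=228.1 kt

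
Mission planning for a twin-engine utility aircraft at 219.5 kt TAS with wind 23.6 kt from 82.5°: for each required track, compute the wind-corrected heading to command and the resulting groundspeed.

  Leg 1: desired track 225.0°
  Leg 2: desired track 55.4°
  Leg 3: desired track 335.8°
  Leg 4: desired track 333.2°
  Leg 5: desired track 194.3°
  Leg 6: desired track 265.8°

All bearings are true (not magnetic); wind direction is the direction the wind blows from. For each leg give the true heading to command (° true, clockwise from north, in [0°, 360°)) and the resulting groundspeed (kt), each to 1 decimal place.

Leg 1: heading=221.2°, groundspeed=237.8 kt
Leg 2: heading=58.2°, groundspeed=198.2 kt
Leg 3: heading=341.7°, groundspeed=225.1 kt
Leg 4: heading=339.0°, groundspeed=226.2 kt
Leg 5: heading=188.6°, groundspeed=227.2 kt
Leg 6: heading=266.2°, groundspeed=243.1 kt

Leg 1: desired track 225.0°; wind correction -3.8° → command heading 221.2°, groundspeed 237.8 kt
Leg 2: desired track 55.4°; wind correction +2.8° → command heading 58.2°, groundspeed 198.2 kt
Leg 3: desired track 335.8°; wind correction +5.9° → command heading 341.7°, groundspeed 225.1 kt
Leg 4: desired track 333.2°; wind correction +5.8° → command heading 339.0°, groundspeed 226.2 kt
Leg 5: desired track 194.3°; wind correction -5.7° → command heading 188.6°, groundspeed 227.2 kt
Leg 6: desired track 265.8°; wind correction +0.4° → command heading 266.2°, groundspeed 243.1 kt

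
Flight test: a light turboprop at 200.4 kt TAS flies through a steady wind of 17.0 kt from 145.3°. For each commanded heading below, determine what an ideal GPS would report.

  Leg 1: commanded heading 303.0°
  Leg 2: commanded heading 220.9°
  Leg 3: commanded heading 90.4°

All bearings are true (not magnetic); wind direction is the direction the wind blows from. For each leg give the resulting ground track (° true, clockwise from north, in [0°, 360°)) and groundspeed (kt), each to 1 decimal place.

Leg 1: heading 303.0°; drift +1.7° → track 304.7°, groundspeed 216.2 kt
Leg 2: heading 220.9°; drift +4.8° → track 225.7°, groundspeed 196.9 kt
Leg 3: heading 90.4°; drift -4.2° → track 86.2°, groundspeed 191.1 kt

Leg 1: track=304.7°, groundspeed=216.2 kt
Leg 2: track=225.7°, groundspeed=196.9 kt
Leg 3: track=86.2°, groundspeed=191.1 kt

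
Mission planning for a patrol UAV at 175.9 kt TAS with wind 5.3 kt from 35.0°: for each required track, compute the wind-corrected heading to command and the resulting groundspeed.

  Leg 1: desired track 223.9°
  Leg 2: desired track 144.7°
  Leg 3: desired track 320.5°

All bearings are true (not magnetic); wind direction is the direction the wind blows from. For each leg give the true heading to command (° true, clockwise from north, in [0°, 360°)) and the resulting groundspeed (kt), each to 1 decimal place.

Leg 1: desired track 223.9°; wind correction +0.3° → command heading 224.2°, groundspeed 181.1 kt
Leg 2: desired track 144.7°; wind correction -1.6° → command heading 143.1°, groundspeed 177.6 kt
Leg 3: desired track 320.5°; wind correction +1.7° → command heading 322.2°, groundspeed 174.4 kt

Leg 1: heading=224.2°, groundspeed=181.1 kt
Leg 2: heading=143.1°, groundspeed=177.6 kt
Leg 3: heading=322.2°, groundspeed=174.4 kt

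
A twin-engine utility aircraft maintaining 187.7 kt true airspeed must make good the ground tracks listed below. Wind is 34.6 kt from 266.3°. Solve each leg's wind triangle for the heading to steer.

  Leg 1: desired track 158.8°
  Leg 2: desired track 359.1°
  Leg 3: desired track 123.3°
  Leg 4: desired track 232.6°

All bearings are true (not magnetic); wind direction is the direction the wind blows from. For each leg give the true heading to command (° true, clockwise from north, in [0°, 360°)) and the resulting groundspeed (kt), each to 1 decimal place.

Leg 1: desired track 158.8°; wind correction +10.1° → command heading 168.9°, groundspeed 195.2 kt
Leg 2: desired track 359.1°; wind correction -10.6° → command heading 348.5°, groundspeed 186.2 kt
Leg 3: desired track 123.3°; wind correction +6.4° → command heading 129.7°, groundspeed 214.2 kt
Leg 4: desired track 232.6°; wind correction +5.9° → command heading 238.5°, groundspeed 157.9 kt

Leg 1: heading=168.9°, groundspeed=195.2 kt
Leg 2: heading=348.5°, groundspeed=186.2 kt
Leg 3: heading=129.7°, groundspeed=214.2 kt
Leg 4: heading=238.5°, groundspeed=157.9 kt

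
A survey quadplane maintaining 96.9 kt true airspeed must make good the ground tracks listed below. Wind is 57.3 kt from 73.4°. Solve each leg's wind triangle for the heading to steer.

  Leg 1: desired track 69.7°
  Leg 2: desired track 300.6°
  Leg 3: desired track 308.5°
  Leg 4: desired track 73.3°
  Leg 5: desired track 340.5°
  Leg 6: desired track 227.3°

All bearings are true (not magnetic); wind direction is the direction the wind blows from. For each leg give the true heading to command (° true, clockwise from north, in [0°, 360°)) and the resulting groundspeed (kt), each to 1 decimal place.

Leg 1: heading=71.9°, groundspeed=39.6 kt
Leg 2: heading=326.3°, groundspeed=126.2 kt
Leg 3: heading=337.5°, groundspeed=117.5 kt
Leg 4: heading=73.4°, groundspeed=39.6 kt
Leg 5: heading=16.7°, groundspeed=81.1 kt
Leg 6: heading=212.2°, groundspeed=145.0 kt

Leg 1: desired track 69.7°; wind correction +2.2° → command heading 71.9°, groundspeed 39.6 kt
Leg 2: desired track 300.6°; wind correction +25.7° → command heading 326.3°, groundspeed 126.2 kt
Leg 3: desired track 308.5°; wind correction +29.0° → command heading 337.5°, groundspeed 117.5 kt
Leg 4: desired track 73.3°; wind correction +0.1° → command heading 73.4°, groundspeed 39.6 kt
Leg 5: desired track 340.5°; wind correction +36.2° → command heading 16.7°, groundspeed 81.1 kt
Leg 6: desired track 227.3°; wind correction -15.1° → command heading 212.2°, groundspeed 145.0 kt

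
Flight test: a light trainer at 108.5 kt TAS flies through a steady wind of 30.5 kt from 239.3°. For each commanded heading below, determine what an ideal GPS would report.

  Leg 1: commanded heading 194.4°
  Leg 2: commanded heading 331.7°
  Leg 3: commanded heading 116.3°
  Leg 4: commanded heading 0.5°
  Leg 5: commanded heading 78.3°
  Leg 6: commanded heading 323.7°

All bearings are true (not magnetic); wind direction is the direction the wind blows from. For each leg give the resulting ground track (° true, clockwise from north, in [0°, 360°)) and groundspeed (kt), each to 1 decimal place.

Leg 1: heading 194.4°; drift -13.9° → track 180.5°, groundspeed 89.5 kt
Leg 2: heading 331.7°; drift +15.5° → track 347.2°, groundspeed 113.9 kt
Leg 3: heading 116.3°; drift -11.6° → track 104.7°, groundspeed 127.7 kt
Leg 4: heading 0.5°; drift +11.9° → track 12.4°, groundspeed 127.0 kt
Leg 5: heading 78.3°; drift -4.1° → track 74.2°, groundspeed 137.7 kt
Leg 6: heading 323.7°; drift +16.0° → track 339.7°, groundspeed 109.8 kt

Leg 1: track=180.5°, groundspeed=89.5 kt
Leg 2: track=347.2°, groundspeed=113.9 kt
Leg 3: track=104.7°, groundspeed=127.7 kt
Leg 4: track=12.4°, groundspeed=127.0 kt
Leg 5: track=74.2°, groundspeed=137.7 kt
Leg 6: track=339.7°, groundspeed=109.8 kt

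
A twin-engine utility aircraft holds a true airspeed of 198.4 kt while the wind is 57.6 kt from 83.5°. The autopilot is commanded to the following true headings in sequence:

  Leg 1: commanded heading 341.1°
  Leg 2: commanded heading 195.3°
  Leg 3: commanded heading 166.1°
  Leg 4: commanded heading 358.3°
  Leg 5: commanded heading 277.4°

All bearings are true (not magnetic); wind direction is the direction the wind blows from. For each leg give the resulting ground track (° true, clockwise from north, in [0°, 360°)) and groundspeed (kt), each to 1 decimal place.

Leg 1: track=326.2°, groundspeed=218.1 kt
Leg 2: track=209.0°, groundspeed=226.2 kt
Leg 3: track=182.8°, groundspeed=199.3 kt
Leg 4: track=341.8°, groundspeed=201.9 kt
Leg 5: track=274.3°, groundspeed=254.7 kt

Leg 1: heading 341.1°; drift -14.9° → track 326.2°, groundspeed 218.1 kt
Leg 2: heading 195.3°; drift +13.7° → track 209.0°, groundspeed 226.2 kt
Leg 3: heading 166.1°; drift +16.7° → track 182.8°, groundspeed 199.3 kt
Leg 4: heading 358.3°; drift -16.5° → track 341.8°, groundspeed 201.9 kt
Leg 5: heading 277.4°; drift -3.1° → track 274.3°, groundspeed 254.7 kt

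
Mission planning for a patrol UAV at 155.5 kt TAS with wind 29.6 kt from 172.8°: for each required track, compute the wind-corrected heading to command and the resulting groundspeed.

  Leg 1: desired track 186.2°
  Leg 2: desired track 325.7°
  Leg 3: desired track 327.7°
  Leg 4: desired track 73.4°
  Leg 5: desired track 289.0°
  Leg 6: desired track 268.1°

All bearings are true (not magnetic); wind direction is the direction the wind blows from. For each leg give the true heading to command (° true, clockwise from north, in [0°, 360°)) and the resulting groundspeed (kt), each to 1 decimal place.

Leg 1: heading=183.7°, groundspeed=126.6 kt
Leg 2: heading=320.7°, groundspeed=181.3 kt
Leg 3: heading=323.1°, groundspeed=181.8 kt
Leg 4: heading=84.2°, groundspeed=157.6 kt
Leg 5: heading=279.2°, groundspeed=166.3 kt
Leg 6: heading=257.2°, groundspeed=155.4 kt

Leg 1: desired track 186.2°; wind correction -2.5° → command heading 183.7°, groundspeed 126.6 kt
Leg 2: desired track 325.7°; wind correction -5.0° → command heading 320.7°, groundspeed 181.3 kt
Leg 3: desired track 327.7°; wind correction -4.6° → command heading 323.1°, groundspeed 181.8 kt
Leg 4: desired track 73.4°; wind correction +10.8° → command heading 84.2°, groundspeed 157.6 kt
Leg 5: desired track 289.0°; wind correction -9.8° → command heading 279.2°, groundspeed 166.3 kt
Leg 6: desired track 268.1°; wind correction -10.9° → command heading 257.2°, groundspeed 155.4 kt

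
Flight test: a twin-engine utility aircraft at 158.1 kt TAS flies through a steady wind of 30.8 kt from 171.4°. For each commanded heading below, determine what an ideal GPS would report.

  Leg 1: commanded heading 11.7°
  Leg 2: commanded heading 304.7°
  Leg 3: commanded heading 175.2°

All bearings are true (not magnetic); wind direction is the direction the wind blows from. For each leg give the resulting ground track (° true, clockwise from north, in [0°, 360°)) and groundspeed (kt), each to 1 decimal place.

Leg 1: track=8.4°, groundspeed=187.3 kt
Leg 2: track=311.8°, groundspeed=180.6 kt
Leg 3: track=176.1°, groundspeed=127.4 kt

Leg 1: heading 11.7°; drift -3.3° → track 8.4°, groundspeed 187.3 kt
Leg 2: heading 304.7°; drift +7.1° → track 311.8°, groundspeed 180.6 kt
Leg 3: heading 175.2°; drift +0.9° → track 176.1°, groundspeed 127.4 kt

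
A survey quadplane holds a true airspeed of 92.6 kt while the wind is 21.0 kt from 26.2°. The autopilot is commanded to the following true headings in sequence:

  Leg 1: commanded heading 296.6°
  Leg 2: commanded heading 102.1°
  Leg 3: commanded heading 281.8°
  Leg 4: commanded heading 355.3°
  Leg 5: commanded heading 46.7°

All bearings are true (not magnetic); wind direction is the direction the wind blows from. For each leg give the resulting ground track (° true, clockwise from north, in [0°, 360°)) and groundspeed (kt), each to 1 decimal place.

Leg 1: track=283.8°, groundspeed=94.8 kt
Leg 2: track=115.2°, groundspeed=89.8 kt
Leg 3: track=270.1°, groundspeed=99.9 kt
Leg 4: track=347.1°, groundspeed=75.4 kt
Leg 5: track=52.5°, groundspeed=73.3 kt

Leg 1: heading 296.6°; drift -12.8° → track 283.8°, groundspeed 94.8 kt
Leg 2: heading 102.1°; drift +13.1° → track 115.2°, groundspeed 89.8 kt
Leg 3: heading 281.8°; drift -11.7° → track 270.1°, groundspeed 99.9 kt
Leg 4: heading 355.3°; drift -8.2° → track 347.1°, groundspeed 75.4 kt
Leg 5: heading 46.7°; drift +5.8° → track 52.5°, groundspeed 73.3 kt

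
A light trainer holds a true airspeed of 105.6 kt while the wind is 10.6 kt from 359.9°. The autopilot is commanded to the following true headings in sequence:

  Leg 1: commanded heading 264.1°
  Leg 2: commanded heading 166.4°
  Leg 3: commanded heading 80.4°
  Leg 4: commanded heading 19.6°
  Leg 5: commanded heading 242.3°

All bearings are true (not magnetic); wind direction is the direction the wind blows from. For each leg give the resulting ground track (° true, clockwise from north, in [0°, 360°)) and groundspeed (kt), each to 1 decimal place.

Leg 1: track=258.5°, groundspeed=107.2 kt
Leg 2: track=167.6°, groundspeed=115.9 kt
Leg 3: track=86.1°, groundspeed=104.4 kt
Leg 4: track=21.7°, groundspeed=95.7 kt
Leg 5: track=237.4°, groundspeed=110.9 kt

Leg 1: heading 264.1°; drift -5.6° → track 258.5°, groundspeed 107.2 kt
Leg 2: heading 166.4°; drift +1.2° → track 167.6°, groundspeed 115.9 kt
Leg 3: heading 80.4°; drift +5.7° → track 86.1°, groundspeed 104.4 kt
Leg 4: heading 19.6°; drift +2.1° → track 21.7°, groundspeed 95.7 kt
Leg 5: heading 242.3°; drift -4.9° → track 237.4°, groundspeed 110.9 kt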